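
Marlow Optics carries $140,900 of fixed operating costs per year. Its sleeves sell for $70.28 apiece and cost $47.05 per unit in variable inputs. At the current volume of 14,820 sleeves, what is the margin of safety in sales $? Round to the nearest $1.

Unit CM = price − variable cost = $70.28 − $47.05 = $23.23. Break-even units = $140,900 ÷ $23.23 = 6,065.43; break-even revenue = 6,065.43 × $70.28 = $426,278.61.
Current sales = 14,820 × $70.28 = $1,041,549.60.
Margin of safety = $1,041,549.60 − $426,278.61 = $615,271.

$615,271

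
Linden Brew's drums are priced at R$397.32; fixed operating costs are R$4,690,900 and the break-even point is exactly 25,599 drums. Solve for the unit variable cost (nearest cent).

Contribution per unit must be FC / Q = R$4,690,900 / 25,599 = R$183.2454.
Hence VC = price − CM = R$397.32 − R$183.2454 = R$214.07.

R$214.07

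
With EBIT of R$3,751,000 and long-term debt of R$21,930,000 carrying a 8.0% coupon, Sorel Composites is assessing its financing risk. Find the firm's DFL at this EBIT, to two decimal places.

Interest = R$1,754,400.00.
Degree of financial leverage = EBIT / (EBIT − interest) = R$3,751,000 / R$1,996,600.00 = 1.8787.

1.88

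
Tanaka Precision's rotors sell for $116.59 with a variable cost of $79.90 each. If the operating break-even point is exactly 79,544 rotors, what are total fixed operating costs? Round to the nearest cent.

$2,918,469.36

Contribution margin per unit = $116.59 − $79.90 = $36.69.
Fixed costs = break-even units × CM = 79,544 × $36.69 = $2,918,469.36.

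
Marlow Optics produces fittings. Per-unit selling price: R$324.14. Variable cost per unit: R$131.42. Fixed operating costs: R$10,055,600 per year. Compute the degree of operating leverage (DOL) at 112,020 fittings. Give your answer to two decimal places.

1.87

At 112,020 units, contribution = 112,020 × R$192.72 = R$21,588,494.40.
EBIT = R$21,588,494.40 − R$10,055,600 = R$11,532,894.40.
DOL = contribution ÷ EBIT = R$21,588,494.40 ÷ R$11,532,894.40 = 1.8719.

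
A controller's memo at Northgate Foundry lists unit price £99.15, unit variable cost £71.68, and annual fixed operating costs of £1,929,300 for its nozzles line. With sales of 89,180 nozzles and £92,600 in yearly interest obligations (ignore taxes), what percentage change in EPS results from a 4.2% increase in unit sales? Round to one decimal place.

Contribution at this volume is 89,180 × £27.47 = £2,449,774.60.
Subtracting fixed costs: EBIT = £2,449,774.60 − £1,929,300 = £520,474.60.
After interest of £92,600.00, pre-tax earnings = £427,874.60.
Degree of combined leverage = contribution ÷ (EBIT − I) = £2,449,774.60 ÷ £427,874.60 = 5.7254.
EPS therefore changes by 5.7254 × (+4.2%) = +24.0%.

+24.0%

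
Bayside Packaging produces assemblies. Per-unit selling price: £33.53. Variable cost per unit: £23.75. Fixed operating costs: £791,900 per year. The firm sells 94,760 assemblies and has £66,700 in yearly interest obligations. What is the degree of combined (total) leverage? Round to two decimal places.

Contribution at this volume is 94,760 × £9.78 = £926,752.80.
Subtracting fixed costs: EBIT = £926,752.80 − £791,900 = £134,852.80. Interest = £66,700.00.
DOL = £926,752.80 ÷ £134,852.80 = 6.8723; DFL = £134,852.80 ÷ £68,152.80 = 1.9787.
DCL = DOL × DFL = 6.8723 × 1.9787 = 13.5982.

13.60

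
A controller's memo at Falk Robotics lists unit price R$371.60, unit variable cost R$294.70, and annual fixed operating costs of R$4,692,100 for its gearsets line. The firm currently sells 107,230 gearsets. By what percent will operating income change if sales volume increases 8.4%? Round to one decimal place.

+19.5%

Contribution at this volume is 107,230 × R$76.90 = R$8,245,987.00.
Subtracting fixed costs: EBIT = R$8,245,987.00 − R$4,692,100 = R$3,553,887.00.
Degree of operating leverage = R$8,245,987.00 / R$3,553,887.00 = 2.3203.
%ΔEBIT = DOL × %ΔSales = 2.3203 × +8.4% = +19.5%.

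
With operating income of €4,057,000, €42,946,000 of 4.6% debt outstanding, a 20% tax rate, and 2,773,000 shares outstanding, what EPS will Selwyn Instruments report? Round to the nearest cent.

€0.60

Pre-tax income = €4,057,000 − €1,975,516.00 = €2,081,484.00.
Net income = €2,081,484.00 × (1 − 0.20) = €1,665,187.20.
Per share: €1,665,187.20 / 2,773,000 shares = €0.60.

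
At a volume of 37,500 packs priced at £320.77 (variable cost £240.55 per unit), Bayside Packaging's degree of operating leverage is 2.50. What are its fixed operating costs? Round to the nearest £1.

Contribution at this volume is 37,500 × £80.22 = £3,008,250.00.
DOL = contribution / EBIT, so EBIT = £3,008,250.00 / 2.50 = £1,203,300.00.
And FC = contribution − EBIT = £3,008,250.00 − £1,203,300.00 = £1,804,950.

£1,804,950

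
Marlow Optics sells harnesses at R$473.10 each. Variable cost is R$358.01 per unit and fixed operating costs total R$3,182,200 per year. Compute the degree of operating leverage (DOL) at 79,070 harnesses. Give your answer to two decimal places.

Contribution at this volume is 79,070 × R$115.09 = R$9,100,166.30.
Subtracting fixed costs: EBIT = R$9,100,166.30 − R$3,182,200 = R$5,917,966.30.
DOL = contribution ÷ EBIT = R$9,100,166.30 ÷ R$5,917,966.30 = 1.5377.

1.54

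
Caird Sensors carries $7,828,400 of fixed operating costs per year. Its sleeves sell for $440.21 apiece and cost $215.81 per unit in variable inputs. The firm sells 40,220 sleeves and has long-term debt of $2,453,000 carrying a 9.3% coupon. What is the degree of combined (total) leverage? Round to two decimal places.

At 40,220 units, contribution = 40,220 × $224.40 = $9,025,368.00.
Subtracting fixed costs: EBIT = $9,025,368.00 − $7,828,400 = $1,196,968.00. Interest = $228,129.00.
DOL = $9,025,368.00 ÷ $1,196,968.00 = 7.5402; DFL = $1,196,968.00 ÷ $968,839.00 = 1.2355.
Combined leverage = 7.5402 × 1.2355 = 9.3159.

9.32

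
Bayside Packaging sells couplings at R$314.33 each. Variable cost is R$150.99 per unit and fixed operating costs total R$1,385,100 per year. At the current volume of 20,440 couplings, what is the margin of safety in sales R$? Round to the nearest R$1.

R$3,759,431

Unit CM = price − variable cost = R$314.33 − R$150.99 = R$163.34. Break-even units = R$1,385,100 ÷ R$163.34 = 8,479.86; break-even revenue = 8,479.86 × R$314.33 = R$2,665,473.75.
Current sales = 20,440 × R$314.33 = R$6,424,905.20.
Margin of safety = R$6,424,905.20 − R$2,665,473.75 = R$3,759,431.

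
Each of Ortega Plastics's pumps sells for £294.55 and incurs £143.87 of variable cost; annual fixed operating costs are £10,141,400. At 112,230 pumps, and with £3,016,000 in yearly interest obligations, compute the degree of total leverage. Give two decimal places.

At 112,230 units, contribution = 112,230 × £150.68 = £16,910,816.40.
Subtracting fixed costs: EBIT = £16,910,816.40 − £10,141,400 = £6,769,416.40. Interest = £3,016,000.00.
DOL = £16,910,816.40 ÷ £6,769,416.40 = 2.4981; DFL = £6,769,416.40 ÷ £3,753,416.40 = 1.8035.
DCL = DOL × DFL = 2.4981 × 1.8035 = 4.5053.

4.51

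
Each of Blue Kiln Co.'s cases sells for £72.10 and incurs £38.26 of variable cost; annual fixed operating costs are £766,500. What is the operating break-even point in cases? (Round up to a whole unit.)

Contribution margin per unit = £72.10 − £38.26 = £33.84.
Break-even Q = £766,500 / £33.84 = 22,650.71 → 22,651 cases.

22,651 cases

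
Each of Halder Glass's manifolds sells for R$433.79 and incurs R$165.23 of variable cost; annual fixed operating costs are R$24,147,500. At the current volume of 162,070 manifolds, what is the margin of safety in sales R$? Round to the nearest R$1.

Each unit contributes R$433.79 − R$165.23 = R$268.56. Break-even units = R$24,147,500 ÷ R$268.56 = 89,914.73; break-even revenue = 89,914.73 × R$433.79 = R$39,004,110.91.
Current sales = 162,070 × R$433.79 = R$70,304,345.30.
Margin of safety = R$70,304,345.30 − R$39,004,110.91 = R$31,300,234.

R$31,300,234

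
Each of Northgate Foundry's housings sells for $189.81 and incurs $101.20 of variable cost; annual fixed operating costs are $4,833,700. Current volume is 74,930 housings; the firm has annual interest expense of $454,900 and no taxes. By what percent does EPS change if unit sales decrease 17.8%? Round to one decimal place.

-87.5%

Contribution at this volume is 74,930 × $88.61 = $6,639,547.30.
Operating income = contribution − fixed costs = $6,639,547.30 − $4,833,700 = $1,805,847.30.
Interest = $454,900.00, so EBIT − I = $1,350,947.30.
Degree of combined leverage = contribution ÷ (EBIT − I) = $6,639,547.30 ÷ $1,350,947.30 = 4.9147.
%ΔEPS = DCL × %ΔSales = 4.9147 × -17.8% = -87.5%.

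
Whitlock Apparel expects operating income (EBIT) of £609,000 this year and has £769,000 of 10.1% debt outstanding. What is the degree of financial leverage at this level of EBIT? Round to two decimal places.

Annual interest charges come to £77,669.00.
Degree of financial leverage = EBIT / (EBIT − interest) = £609,000 / £531,331.00 = 1.1462.

1.15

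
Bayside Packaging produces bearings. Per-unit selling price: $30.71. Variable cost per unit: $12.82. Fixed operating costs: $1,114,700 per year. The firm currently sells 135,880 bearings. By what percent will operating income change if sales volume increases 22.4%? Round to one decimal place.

Contribution at this volume is 135,880 × $17.89 = $2,430,893.20.
Subtracting fixed costs: EBIT = $2,430,893.20 − $1,114,700 = $1,316,193.20.
So DOL = total CM / EBIT = $2,430,893.20 / $1,316,193.20 = 1.8469.
So EBIT moves 1.8469 × (+22.4%) = +41.4%.

+41.4%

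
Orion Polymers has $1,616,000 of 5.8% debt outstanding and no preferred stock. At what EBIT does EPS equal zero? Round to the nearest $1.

$93,728

Annual interest = 5.8% × $1,616,000 = $93,728.00.
With no preferred dividends, EPS = 0 when EBIT exactly covers interest, so the financial break-even EBIT is $93,728.00.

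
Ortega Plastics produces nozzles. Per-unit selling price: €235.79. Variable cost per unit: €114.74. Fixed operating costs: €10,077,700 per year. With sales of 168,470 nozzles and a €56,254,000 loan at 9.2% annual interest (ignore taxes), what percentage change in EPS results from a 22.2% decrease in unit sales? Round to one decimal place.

Total contribution margin = 168,470 × €121.05 = €20,393,293.50.
EBIT = €20,393,293.50 − €10,077,700 = €10,315,593.50.
After interest of €5,175,368.00, pre-tax earnings = €5,140,225.50.
Degree of combined leverage = contribution ÷ (EBIT − I) = €20,393,293.50 ÷ €5,140,225.50 = 3.9674.
EPS therefore changes by 3.9674 × (-22.2%) = -88.1%.

-88.1%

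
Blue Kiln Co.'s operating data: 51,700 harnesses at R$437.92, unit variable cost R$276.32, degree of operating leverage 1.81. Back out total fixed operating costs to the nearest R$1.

Total contribution margin = 51,700 × R$161.60 = R$8,354,720.00.
DOL = contribution / EBIT, so EBIT = R$8,354,720.00 / 1.81 = R$4,615,867.40.
Fixed costs = CM − EBIT = R$8,354,720.00 − R$4,615,867.40 = R$3,738,853.

R$3,738,853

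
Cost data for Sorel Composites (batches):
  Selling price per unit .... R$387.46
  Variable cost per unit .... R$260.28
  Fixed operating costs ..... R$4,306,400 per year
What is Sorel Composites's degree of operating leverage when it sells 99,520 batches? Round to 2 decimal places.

1.52

Contribution at this volume is 99,520 × R$127.18 = R$12,656,953.60.
Operating income = contribution − fixed costs = R$12,656,953.60 − R$4,306,400 = R$8,350,553.60.
DOL = contribution ÷ EBIT = R$12,656,953.60 ÷ R$8,350,553.60 = 1.5157.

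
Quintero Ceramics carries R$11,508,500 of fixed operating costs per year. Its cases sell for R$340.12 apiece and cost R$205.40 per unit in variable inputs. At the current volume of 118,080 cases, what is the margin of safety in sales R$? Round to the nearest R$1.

Contribution margin per unit = R$340.12 − R$205.40 = R$134.72. Break-even units = R$11,508,500 ÷ R$134.72 = 85,425.33; break-even revenue = 85,425.33 × R$340.12 = R$29,054,862.08.
Actual sales revenue = 118,080 × R$340.12 = R$40,161,369.60.
Margin of safety = R$40,161,369.60 − R$29,054,862.08 = R$11,106,508.

R$11,106,508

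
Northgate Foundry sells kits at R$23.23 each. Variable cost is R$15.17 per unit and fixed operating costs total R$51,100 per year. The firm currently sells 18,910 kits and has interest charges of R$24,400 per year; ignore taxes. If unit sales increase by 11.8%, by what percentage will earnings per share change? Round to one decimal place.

Total contribution margin = 18,910 × R$8.06 = R$152,414.60.
EBIT = R$152,414.60 − R$51,100 = R$101,314.60.
Interest = R$24,400.00, so EBIT − I = R$76,914.60.
DCL = total CM / (EBIT − I) = R$152,414.60 / R$76,914.60 = 1.9816.
%ΔEPS = DCL × %ΔSales = 1.9816 × +11.8% = +23.4%.

+23.4%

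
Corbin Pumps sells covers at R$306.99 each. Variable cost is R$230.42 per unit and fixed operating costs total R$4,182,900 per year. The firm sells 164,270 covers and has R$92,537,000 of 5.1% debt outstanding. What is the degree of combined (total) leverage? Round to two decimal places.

Total contribution margin = 164,270 × R$76.57 = R$12,578,153.90.
EBIT = R$12,578,153.90 − R$4,182,900 = R$8,395,253.90. Interest = R$4,719,387.00.
DOL = R$12,578,153.90 ÷ R$8,395,253.90 = 1.4982; DFL = R$8,395,253.90 ÷ R$3,675,866.90 = 2.2839.
Combined leverage = 1.4982 × 2.2839 = 3.4217.

3.42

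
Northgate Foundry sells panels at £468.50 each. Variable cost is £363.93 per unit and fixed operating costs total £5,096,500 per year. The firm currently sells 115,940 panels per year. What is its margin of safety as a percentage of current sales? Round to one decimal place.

Contribution margin per unit = £468.50 − £363.93 = £104.57. Break-even units = £5,096,500 ÷ £104.57 = 48,737.69; break-even revenue = 48,737.69 × £468.50 = £22,833,606.67.
Current sales = 115,940 × £468.50 = £54,317,890.00.
Margin of safety = (£54,317,890.00 − £22,833,606.67) ÷ £54,317,890.00 = 58.0%.

58.0%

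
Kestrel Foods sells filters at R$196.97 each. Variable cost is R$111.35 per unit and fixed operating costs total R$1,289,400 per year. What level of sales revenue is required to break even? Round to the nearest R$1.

R$2,966,283

CM per unit = R$196.97 − R$111.35 = R$85.62; CM ratio = R$85.62 / R$196.97 = 0.4347.
Break-even sales = FC ÷ CM ratio = R$1,289,400 × R$196.97 / R$85.62 = R$2,966,283.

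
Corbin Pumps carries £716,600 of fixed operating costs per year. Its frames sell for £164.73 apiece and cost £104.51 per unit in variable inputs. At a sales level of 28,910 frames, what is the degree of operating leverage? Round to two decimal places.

Total contribution margin = 28,910 × £60.22 = £1,740,960.20.
Operating income = contribution − fixed costs = £1,740,960.20 − £716,600 = £1,024,360.20.
Degree of operating leverage = £1,740,960.20 / £1,024,360.20 = 1.6996.

1.70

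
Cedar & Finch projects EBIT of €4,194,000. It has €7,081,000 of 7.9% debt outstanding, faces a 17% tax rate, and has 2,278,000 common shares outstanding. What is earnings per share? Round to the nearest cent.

Pre-tax income = €4,194,000 − €559,399.00 = €3,634,601.00.
After tax at 17%: net income = €3,634,601.00 × 0.83 = €3,016,718.83.
Per share: €3,016,718.83 / 2,278,000 shares = €1.32.

€1.32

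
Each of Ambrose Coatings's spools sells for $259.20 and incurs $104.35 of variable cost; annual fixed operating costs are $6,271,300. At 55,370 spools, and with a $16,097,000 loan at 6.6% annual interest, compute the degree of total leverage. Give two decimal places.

6.91

At 55,370 units, contribution = 55,370 × $154.85 = $8,574,044.50.
Subtracting fixed costs: EBIT = $8,574,044.50 − $6,271,300 = $2,302,744.50. Interest = $1,062,402.00, so EBIT − I = $1,240,342.50.
Degree of total leverage = total CM / (EBIT − interest) = $8,574,044.50 / $1,240,342.50 = 6.9126.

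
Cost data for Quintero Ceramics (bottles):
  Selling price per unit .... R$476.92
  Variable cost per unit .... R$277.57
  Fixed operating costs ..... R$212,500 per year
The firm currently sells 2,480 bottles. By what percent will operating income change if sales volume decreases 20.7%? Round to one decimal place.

-36.3%

Contribution at this volume is 2,480 × R$199.35 = R$494,388.00.
EBIT = R$494,388.00 − R$212,500 = R$281,888.00.
Degree of operating leverage = R$494,388.00 / R$281,888.00 = 1.7538.
So EBIT moves 1.7538 × (-20.7%) = -36.3%.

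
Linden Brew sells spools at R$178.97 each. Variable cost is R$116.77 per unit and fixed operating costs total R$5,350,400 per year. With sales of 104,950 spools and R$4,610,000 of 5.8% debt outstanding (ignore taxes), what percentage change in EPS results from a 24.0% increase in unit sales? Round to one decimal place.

+172.1%

Contribution at this volume is 104,950 × R$62.20 = R$6,527,890.00.
Operating income = contribution − fixed costs = R$6,527,890.00 − R$5,350,400 = R$1,177,490.00.
After interest of R$267,380.00, pre-tax earnings = R$910,110.00.
Degree of combined leverage = contribution ÷ (EBIT − I) = R$6,527,890.00 ÷ R$910,110.00 = 7.1726.
EPS therefore changes by 7.1726 × (+24.0%) = +172.1%.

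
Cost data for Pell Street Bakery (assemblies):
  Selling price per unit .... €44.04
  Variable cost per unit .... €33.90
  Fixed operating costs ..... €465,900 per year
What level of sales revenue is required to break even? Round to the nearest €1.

€2,023,495

Contribution margin per unit = €44.04 − €33.90 = €10.14, a CM ratio of €10.14 ÷ €44.04 = 0.2302.
Break-even revenue = fixed costs × price ÷ CM = €465,900 × €44.04 ÷ €10.14 = €2,023,495.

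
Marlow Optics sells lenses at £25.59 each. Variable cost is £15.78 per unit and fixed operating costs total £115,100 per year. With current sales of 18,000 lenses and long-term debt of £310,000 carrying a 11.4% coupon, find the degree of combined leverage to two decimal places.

Total contribution margin = 18,000 × £9.81 = £176,580.00.
EBIT = £176,580.00 − £115,100 = £61,480.00. Interest = £35,340.00.
DOL = £176,580.00 ÷ £61,480.00 = 2.8722; DFL = £61,480.00 ÷ £26,140.00 = 2.3520.
Combined leverage = 2.8722 × 2.3520 = 6.7554.

6.76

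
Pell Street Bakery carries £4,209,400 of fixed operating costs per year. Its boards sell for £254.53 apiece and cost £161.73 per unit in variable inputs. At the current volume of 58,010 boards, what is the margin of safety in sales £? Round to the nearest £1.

£3,219,826

Each unit contributes £254.53 − £161.73 = £92.80. Break-even units = £4,209,400 ÷ £92.80 = 45,359.91; break-even revenue = 45,359.91 × £254.53 = £11,545,458.86.
Actual sales revenue = 58,010 × £254.53 = £14,765,285.30.
Margin of safety = £14,765,285.30 − £11,545,458.86 = £3,219,826.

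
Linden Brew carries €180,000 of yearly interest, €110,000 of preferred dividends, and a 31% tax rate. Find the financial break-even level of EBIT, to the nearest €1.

€339,420

Preferred dividends are paid after tax, so their pre-tax equivalent is €110,000 ÷ (1 − 0.31) = €159,420.29.
EPS = 0 when EBIT covers interest plus the pre-tax preferred burden: €180,000 + €159,420.29 = €339,420.29.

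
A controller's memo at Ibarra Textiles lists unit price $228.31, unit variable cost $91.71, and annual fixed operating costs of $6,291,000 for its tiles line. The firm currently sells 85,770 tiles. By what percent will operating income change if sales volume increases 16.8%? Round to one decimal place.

+36.3%

Contribution at this volume is 85,770 × $136.60 = $11,716,182.00.
Subtracting fixed costs: EBIT = $11,716,182.00 − $6,291,000 = $5,425,182.00.
Degree of operating leverage = $11,716,182.00 / $5,425,182.00 = 2.1596.
So EBIT moves 2.1596 × (+16.8%) = +36.3%.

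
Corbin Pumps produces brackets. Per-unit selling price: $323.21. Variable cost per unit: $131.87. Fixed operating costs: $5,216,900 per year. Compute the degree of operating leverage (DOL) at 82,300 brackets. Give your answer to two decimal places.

1.50

Contribution at this volume is 82,300 × $191.34 = $15,747,282.00.
EBIT = $15,747,282.00 − $5,216,900 = $10,530,382.00.
So DOL = total CM / EBIT = $15,747,282.00 / $10,530,382.00 = 1.4954.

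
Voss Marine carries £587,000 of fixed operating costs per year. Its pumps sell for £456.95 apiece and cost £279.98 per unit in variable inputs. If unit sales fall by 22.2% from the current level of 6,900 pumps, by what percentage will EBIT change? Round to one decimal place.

-42.8%

At 6,900 units, contribution = 6,900 × £176.97 = £1,221,093.00.
Subtracting fixed costs: EBIT = £1,221,093.00 − £587,000 = £634,093.00.
Degree of operating leverage = £1,221,093.00 / £634,093.00 = 1.9257.
So EBIT moves 1.9257 × (-22.2%) = -42.8%.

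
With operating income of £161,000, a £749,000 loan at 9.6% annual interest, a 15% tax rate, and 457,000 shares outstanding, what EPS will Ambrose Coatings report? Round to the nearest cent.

Pre-tax income = £161,000 − £71,904.00 = £89,096.00.
Net income = £89,096.00 × (1 − 0.15) = £75,731.60.
Per share: £75,731.60 / 457,000 shares = £0.17.

£0.17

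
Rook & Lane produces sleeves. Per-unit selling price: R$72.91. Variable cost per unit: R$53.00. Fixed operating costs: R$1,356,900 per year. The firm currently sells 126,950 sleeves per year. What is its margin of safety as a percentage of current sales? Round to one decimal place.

Each unit contributes R$72.91 − R$53.00 = R$19.91. Break-even units = R$1,356,900 ÷ R$19.91 = 68,151.68; break-even revenue = 68,151.68 × R$72.91 = R$4,968,939.18.
Actual sales revenue = 126,950 × R$72.91 = R$9,255,924.50.
Margin of safety = (R$9,255,924.50 − R$4,968,939.18) ÷ R$9,255,924.50 = 46.3%.

46.3%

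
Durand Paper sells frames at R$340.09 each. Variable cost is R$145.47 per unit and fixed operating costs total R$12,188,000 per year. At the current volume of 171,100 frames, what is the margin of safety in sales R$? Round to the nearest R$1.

R$36,891,398

Each unit contributes R$340.09 − R$145.47 = R$194.62. Break-even units = R$12,188,000 ÷ R$194.62 = 62,624.60; break-even revenue = 62,624.60 × R$340.09 = R$21,298,000.82.
Current sales = 171,100 × R$340.09 = R$58,189,399.00.
Margin of safety = R$58,189,399.00 − R$21,298,000.82 = R$36,891,398.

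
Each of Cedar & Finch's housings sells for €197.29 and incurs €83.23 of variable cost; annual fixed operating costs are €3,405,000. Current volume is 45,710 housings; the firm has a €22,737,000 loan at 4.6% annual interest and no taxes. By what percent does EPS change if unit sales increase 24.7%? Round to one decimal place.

+168.8%

At 45,710 units, contribution = 45,710 × €114.06 = €5,213,682.60.
EBIT = €5,213,682.60 − €3,405,000 = €1,808,682.60.
Interest = €1,045,902.00, so EBIT − I = €762,780.60.
Degree of combined leverage = contribution ÷ (EBIT − I) = €5,213,682.60 ÷ €762,780.60 = 6.8351.
EPS therefore changes by 6.8351 × (+24.7%) = +168.8%.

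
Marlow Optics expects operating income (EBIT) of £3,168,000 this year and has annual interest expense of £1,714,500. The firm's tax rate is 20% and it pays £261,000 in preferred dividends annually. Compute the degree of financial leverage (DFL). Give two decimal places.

2.81

Interest = £1,714,500.00.
Preferred dividends grossed up pre-tax: £261,000 / (1 − 0.20) = £326,250.00.
DFL = EBIT ÷ [EBIT − I − D_p/(1−t)] = £3,168,000 ÷ [£3,168,000 − £1,714,500.00 − £326,250.00] = £3,168,000 ÷ £1,127,250.00 = 2.8104.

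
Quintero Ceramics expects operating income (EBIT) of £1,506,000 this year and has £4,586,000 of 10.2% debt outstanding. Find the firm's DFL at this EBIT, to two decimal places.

1.45

Annual interest charges come to £467,772.00.
Degree of financial leverage = EBIT / (EBIT − interest) = £1,506,000 / £1,038,228.00 = 1.4505.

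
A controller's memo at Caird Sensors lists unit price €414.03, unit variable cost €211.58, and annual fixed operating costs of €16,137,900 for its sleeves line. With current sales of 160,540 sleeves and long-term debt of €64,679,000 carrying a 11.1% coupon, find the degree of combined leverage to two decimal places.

At 160,540 units, contribution = 160,540 × €202.45 = €32,501,323.00.
Subtracting fixed costs: EBIT = €32,501,323.00 − €16,137,900 = €16,363,423.00. Interest = €7,179,369.00.
DOL = €32,501,323.00 ÷ €16,363,423.00 = 1.9862; DFL = €16,363,423.00 ÷ €9,184,054.00 = 1.7817.
Combined leverage = 1.9862 × 1.7817 = 3.5388.

3.54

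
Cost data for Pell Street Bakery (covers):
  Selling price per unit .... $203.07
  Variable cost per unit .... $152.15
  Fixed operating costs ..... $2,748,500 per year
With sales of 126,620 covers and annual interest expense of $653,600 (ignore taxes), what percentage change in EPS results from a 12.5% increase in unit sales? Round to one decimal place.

+26.5%

At 126,620 units, contribution = 126,620 × $50.92 = $6,447,490.40.
EBIT = $6,447,490.40 − $2,748,500 = $3,698,990.40.
After interest of $653,600.00, pre-tax earnings = $3,045,390.40.
Degree of combined leverage = contribution ÷ (EBIT − I) = $6,447,490.40 ÷ $3,045,390.40 = 2.1171.
%ΔEPS = DCL × %ΔSales = 2.1171 × +12.5% = +26.5%.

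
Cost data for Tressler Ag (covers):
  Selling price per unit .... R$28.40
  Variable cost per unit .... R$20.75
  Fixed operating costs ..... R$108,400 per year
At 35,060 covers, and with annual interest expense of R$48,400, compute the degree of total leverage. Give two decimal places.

Contribution at this volume is 35,060 × R$7.65 = R$268,209.00.
Operating income = contribution − fixed costs = R$268,209.00 − R$108,400 = R$159,809.00. Interest = R$48,400.00.
DOL = R$268,209.00 ÷ R$159,809.00 = 1.6783; DFL = R$159,809.00 ÷ R$111,409.00 = 1.4344.
Combined leverage = 1.6783 × 1.4344 = 2.4074.

2.41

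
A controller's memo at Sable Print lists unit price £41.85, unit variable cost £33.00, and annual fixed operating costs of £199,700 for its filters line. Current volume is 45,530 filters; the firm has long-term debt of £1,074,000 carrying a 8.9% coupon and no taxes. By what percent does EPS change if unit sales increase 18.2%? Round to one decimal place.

+68.1%

Contribution at this volume is 45,530 × £8.85 = £402,940.50.
Operating income = contribution − fixed costs = £402,940.50 − £199,700 = £203,240.50.
After interest of £95,586.00, pre-tax earnings = £107,654.50.
Degree of combined leverage = contribution ÷ (EBIT − I) = £402,940.50 ÷ £107,654.50 = 3.7429.
EPS therefore changes by 3.7429 × (+18.2%) = +68.1%.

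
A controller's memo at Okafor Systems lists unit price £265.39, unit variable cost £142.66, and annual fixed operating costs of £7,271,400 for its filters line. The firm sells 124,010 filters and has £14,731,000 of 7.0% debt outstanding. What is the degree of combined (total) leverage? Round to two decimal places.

2.20

Contribution at this volume is 124,010 × £122.73 = £15,219,747.30.
Subtracting fixed costs: EBIT = £15,219,747.30 − £7,271,400 = £7,948,347.30. Interest = £1,031,170.00, so EBIT − I = £6,917,177.30.
DCL = contribution ÷ (EBIT − I) = £15,219,747.30 ÷ £6,917,177.30 = 2.2003.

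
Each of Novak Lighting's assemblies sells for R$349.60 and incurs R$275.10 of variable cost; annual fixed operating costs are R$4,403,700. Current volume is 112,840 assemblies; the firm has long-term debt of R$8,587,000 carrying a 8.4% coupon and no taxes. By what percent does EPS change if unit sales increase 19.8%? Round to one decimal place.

+50.7%

Total contribution margin = 112,840 × R$74.50 = R$8,406,580.00.
EBIT = R$8,406,580.00 − R$4,403,700 = R$4,002,880.00.
After interest of R$721,308.00, pre-tax earnings = R$3,281,572.00.
DCL = total CM / (EBIT − I) = R$8,406,580.00 / R$3,281,572.00 = 2.5618.
EPS therefore changes by 2.5618 × (+19.8%) = +50.7%.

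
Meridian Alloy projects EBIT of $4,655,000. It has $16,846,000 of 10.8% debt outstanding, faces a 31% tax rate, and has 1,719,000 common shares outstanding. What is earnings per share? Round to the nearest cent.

$1.14

Pre-tax income = $4,655,000 − $1,819,368.00 = $2,835,632.00.
Net income = $2,835,632.00 × (1 − 0.31) = $1,956,586.08.
EPS = $1,956,586.08 ÷ 1,719,000 = $1.14.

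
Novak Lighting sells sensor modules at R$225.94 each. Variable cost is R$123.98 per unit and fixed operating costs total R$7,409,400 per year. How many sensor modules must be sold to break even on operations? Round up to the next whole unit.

72,670 sensor modules

Unit CM = price − variable cost = R$225.94 − R$123.98 = R$101.96.
Break-even volume = fixed costs ÷ CM per unit = R$7,409,400 ÷ R$101.96 = 72,669.67, so 72,670 sensor modules.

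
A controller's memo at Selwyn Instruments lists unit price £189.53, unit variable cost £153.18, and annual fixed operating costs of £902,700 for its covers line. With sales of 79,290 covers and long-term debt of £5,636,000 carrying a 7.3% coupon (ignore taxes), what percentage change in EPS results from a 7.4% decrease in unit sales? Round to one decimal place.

-13.6%

At 79,290 units, contribution = 79,290 × £36.35 = £2,882,191.50.
Operating income = contribution − fixed costs = £2,882,191.50 − £902,700 = £1,979,491.50.
Interest = £411,428.00, so EBIT − I = £1,568,063.50.
Degree of combined leverage = contribution ÷ (EBIT − I) = £2,882,191.50 ÷ £1,568,063.50 = 1.8381.
%ΔEPS = DCL × %ΔSales = 1.8381 × -7.4% = -13.6%.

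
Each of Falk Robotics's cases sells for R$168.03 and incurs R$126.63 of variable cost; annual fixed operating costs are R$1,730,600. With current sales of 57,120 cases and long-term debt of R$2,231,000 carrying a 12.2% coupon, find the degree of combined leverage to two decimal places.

Total contribution margin = 57,120 × R$41.40 = R$2,364,768.00.
Operating income = contribution − fixed costs = R$2,364,768.00 − R$1,730,600 = R$634,168.00. Interest = R$272,182.00, so EBIT − I = R$361,986.00.
DCL = contribution ÷ (EBIT − I) = R$2,364,768.00 ÷ R$361,986.00 = 6.5328.

6.53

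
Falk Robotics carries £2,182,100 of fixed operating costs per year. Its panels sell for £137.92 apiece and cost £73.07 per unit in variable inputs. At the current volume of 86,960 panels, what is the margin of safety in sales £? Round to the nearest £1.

Each unit contributes £137.92 − £73.07 = £64.85. Break-even units = £2,182,100 ÷ £64.85 = 33,648.42; break-even revenue = 33,648.42 × £137.92 = £4,640,790.01.
Current sales = 86,960 × £137.92 = £11,993,523.20.
Margin of safety = £11,993,523.20 − £4,640,790.01 = £7,352,733.

£7,352,733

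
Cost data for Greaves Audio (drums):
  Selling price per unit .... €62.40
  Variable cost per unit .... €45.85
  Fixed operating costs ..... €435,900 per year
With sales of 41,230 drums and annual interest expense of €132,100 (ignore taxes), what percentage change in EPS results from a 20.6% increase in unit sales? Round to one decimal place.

Total contribution margin = 41,230 × €16.55 = €682,356.50.
Operating income = contribution − fixed costs = €682,356.50 − €435,900 = €246,456.50.
Interest = €132,100.00, so EBIT − I = €114,356.50.
DCL = total CM / (EBIT − I) = €682,356.50 / €114,356.50 = 5.9669.
%ΔEPS = DCL × %ΔSales = 5.9669 × +20.6% = +122.9%.

+122.9%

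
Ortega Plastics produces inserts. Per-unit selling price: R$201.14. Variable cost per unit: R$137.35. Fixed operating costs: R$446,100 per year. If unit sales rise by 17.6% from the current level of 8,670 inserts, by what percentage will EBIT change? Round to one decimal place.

At 8,670 units, contribution = 8,670 × R$63.79 = R$553,059.30.
EBIT = R$553,059.30 − R$446,100 = R$106,959.30.
So DOL = total CM / EBIT = R$553,059.30 / R$106,959.30 = 5.1707.
So EBIT moves 5.1707 × (+17.6%) = +91.0%.

+91.0%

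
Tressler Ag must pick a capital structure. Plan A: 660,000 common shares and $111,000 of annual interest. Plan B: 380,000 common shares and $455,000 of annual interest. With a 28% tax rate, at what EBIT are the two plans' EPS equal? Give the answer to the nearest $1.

Set EPS_A = EPS_B: (EBIT − $111,000)(1 − 0.28) ÷ 660,000 = (EBIT − $455,000)(1 − 0.28) ÷ 380,000.
Cancelling (1 − t) and cross-multiplying: 380,000·(EBIT − 111,000) = 660,000·(EBIT − 455,000).
Solving, EBIT = (455,000·660,000 − 111,000·380,000) / (660,000 − 380,000) = 258,120,000,000 / 280,000 = 921,857.14.

$921,857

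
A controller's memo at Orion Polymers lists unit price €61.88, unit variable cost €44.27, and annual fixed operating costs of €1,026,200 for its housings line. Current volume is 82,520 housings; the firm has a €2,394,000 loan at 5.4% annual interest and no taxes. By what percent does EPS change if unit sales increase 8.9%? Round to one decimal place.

+43.4%

At 82,520 units, contribution = 82,520 × €17.61 = €1,453,177.20.
Operating income = contribution − fixed costs = €1,453,177.20 − €1,026,200 = €426,977.20.
After interest of €129,276.00, pre-tax earnings = €297,701.20.
DCL = total CM / (EBIT − I) = €1,453,177.20 / €297,701.20 = 4.8813.
EPS therefore changes by 4.8813 × (+8.9%) = +43.4%.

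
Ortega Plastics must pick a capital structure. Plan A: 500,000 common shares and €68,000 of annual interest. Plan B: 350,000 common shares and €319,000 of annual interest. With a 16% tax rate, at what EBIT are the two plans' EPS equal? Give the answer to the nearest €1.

Set EPS_A = EPS_B: (EBIT − €68,000)(1 − 0.16) ÷ 500,000 = (EBIT − €319,000)(1 − 0.16) ÷ 350,000.
The (1 − t) factor cancels: (EBIT − 68,000) × 350,000 = (EBIT − 319,000) × 500,000.
Solving, EBIT = (319,000·500,000 − 68,000·350,000) / (500,000 − 350,000) = 135,700,000,000 / 150,000 = 904,666.67.

€904,667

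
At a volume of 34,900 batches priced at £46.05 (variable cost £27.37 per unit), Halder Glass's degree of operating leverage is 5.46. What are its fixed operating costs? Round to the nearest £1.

£532,531

Contribution at this volume is 34,900 × £18.68 = £651,932.00.
DOL = contribution / EBIT, so EBIT = £651,932.00 / 5.46 = £119,401.47.
Fixed costs = CM − EBIT = £651,932.00 − £119,401.47 = £532,531.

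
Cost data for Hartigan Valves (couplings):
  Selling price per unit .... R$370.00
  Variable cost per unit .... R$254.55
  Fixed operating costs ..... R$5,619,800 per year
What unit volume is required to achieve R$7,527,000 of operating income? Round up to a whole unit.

113,875 couplings

Unit CM = price − variable cost = R$370.00 − R$254.55 = R$115.45.
Need Q such that Q × R$115.45 − R$5,619,800 = R$7,527,000, i.e. Q = R$13,146,800 / R$115.45 = 113,874.40 → 113,875.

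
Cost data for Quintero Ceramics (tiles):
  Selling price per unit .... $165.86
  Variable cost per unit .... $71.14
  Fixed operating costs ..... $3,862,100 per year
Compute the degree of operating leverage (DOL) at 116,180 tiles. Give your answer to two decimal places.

1.54

At 116,180 units, contribution = 116,180 × $94.72 = $11,004,569.60.
EBIT = $11,004,569.60 − $3,862,100 = $7,142,469.60.
So DOL = total CM / EBIT = $11,004,569.60 / $7,142,469.60 = 1.5407.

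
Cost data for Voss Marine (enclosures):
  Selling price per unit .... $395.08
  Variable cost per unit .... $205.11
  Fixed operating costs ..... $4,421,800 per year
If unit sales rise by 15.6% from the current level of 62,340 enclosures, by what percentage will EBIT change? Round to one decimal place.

+24.9%

At 62,340 units, contribution = 62,340 × $189.97 = $11,842,729.80.
EBIT = $11,842,729.80 − $4,421,800 = $7,420,929.80.
So DOL = total CM / EBIT = $11,842,729.80 / $7,420,929.80 = 1.5959.
So EBIT moves 1.5959 × (+15.6%) = +24.9%.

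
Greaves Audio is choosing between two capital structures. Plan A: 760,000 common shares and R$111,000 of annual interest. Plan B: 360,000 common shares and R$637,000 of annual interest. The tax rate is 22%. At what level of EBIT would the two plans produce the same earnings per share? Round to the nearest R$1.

Set EPS_A = EPS_B: (EBIT − R$111,000)(1 − 0.22) ÷ 760,000 = (EBIT − R$637,000)(1 − 0.22) ÷ 360,000.
The (1 − t) factor cancels: (EBIT − 111,000) × 360,000 = (EBIT − 637,000) × 760,000.
Solving, EBIT = (637,000·760,000 − 111,000·360,000) / (760,000 − 360,000) = 444,160,000,000 / 400,000 = 1,110,400.00.

R$1,110,400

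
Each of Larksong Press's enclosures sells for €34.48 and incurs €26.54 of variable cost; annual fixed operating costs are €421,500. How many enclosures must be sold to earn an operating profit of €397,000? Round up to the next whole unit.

103,086 enclosures

Contribution margin per unit = €34.48 − €26.54 = €7.94.
Units = (FC + target) / CM = (€421,500 + €397,000) / €7.94 = 103,085.64, so 103,086 enclosures.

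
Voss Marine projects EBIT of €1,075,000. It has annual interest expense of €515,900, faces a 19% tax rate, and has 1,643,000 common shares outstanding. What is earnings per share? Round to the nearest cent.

€0.28

Pre-tax income = €1,075,000 − €515,900.00 = €559,100.00.
After tax at 19%: net income = €559,100.00 × 0.81 = €452,871.00.
Per share: €452,871.00 / 1,643,000 shares = €0.28.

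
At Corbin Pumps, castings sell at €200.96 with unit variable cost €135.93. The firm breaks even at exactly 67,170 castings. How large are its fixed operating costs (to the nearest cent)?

€4,368,065.10

Contribution margin per unit = €200.96 − €135.93 = €65.03.
Since BE = FC / CM, FC = 67,170 × €65.03 = €4,368,065.10.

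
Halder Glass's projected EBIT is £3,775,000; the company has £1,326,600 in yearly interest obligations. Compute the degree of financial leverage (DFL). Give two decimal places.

Annual interest charges come to £1,326,600.00.
DFL = EBIT ÷ (EBIT − I) = £3,775,000 ÷ (£3,775,000 − £1,326,600.00) = £3,775,000 ÷ £2,448,400.00 = 1.5418.

1.54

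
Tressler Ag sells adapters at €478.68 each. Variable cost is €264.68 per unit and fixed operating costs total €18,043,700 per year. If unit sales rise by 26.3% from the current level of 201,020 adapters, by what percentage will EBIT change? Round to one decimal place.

Total contribution margin = 201,020 × €214.00 = €43,018,280.00.
Subtracting fixed costs: EBIT = €43,018,280.00 − €18,043,700 = €24,974,580.00.
So DOL = total CM / EBIT = €43,018,280.00 / €24,974,580.00 = 1.7225.
So EBIT moves 1.7225 × (+26.3%) = +45.3%.

+45.3%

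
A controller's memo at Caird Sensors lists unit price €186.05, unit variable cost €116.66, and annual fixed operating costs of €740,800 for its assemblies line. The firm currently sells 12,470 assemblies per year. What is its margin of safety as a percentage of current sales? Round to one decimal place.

14.4%

Contribution margin per unit = €186.05 − €116.66 = €69.39. Break-even units = €740,800 ÷ €69.39 = 10,675.89; break-even revenue = 10,675.89 × €186.05 = €1,986,249.32.
Current sales = 12,470 × €186.05 = €2,320,043.50.
Margin of safety = (€2,320,043.50 − €1,986,249.32) ÷ €2,320,043.50 = 14.4%.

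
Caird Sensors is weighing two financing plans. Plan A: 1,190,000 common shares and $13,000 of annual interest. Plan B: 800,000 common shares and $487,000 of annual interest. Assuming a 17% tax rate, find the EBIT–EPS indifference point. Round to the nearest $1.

Set EPS_A = EPS_B: (EBIT − $13,000)(1 − 0.17) ÷ 1,190,000 = (EBIT − $487,000)(1 − 0.17) ÷ 800,000.
The (1 − t) factor cancels: (EBIT − 13,000) × 800,000 = (EBIT − 487,000) × 1,190,000.
Solving, EBIT = (487,000·1,190,000 − 13,000·800,000) / (1,190,000 − 800,000) = 569,130,000,000 / 390,000 = 1,459,307.69.

$1,459,308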